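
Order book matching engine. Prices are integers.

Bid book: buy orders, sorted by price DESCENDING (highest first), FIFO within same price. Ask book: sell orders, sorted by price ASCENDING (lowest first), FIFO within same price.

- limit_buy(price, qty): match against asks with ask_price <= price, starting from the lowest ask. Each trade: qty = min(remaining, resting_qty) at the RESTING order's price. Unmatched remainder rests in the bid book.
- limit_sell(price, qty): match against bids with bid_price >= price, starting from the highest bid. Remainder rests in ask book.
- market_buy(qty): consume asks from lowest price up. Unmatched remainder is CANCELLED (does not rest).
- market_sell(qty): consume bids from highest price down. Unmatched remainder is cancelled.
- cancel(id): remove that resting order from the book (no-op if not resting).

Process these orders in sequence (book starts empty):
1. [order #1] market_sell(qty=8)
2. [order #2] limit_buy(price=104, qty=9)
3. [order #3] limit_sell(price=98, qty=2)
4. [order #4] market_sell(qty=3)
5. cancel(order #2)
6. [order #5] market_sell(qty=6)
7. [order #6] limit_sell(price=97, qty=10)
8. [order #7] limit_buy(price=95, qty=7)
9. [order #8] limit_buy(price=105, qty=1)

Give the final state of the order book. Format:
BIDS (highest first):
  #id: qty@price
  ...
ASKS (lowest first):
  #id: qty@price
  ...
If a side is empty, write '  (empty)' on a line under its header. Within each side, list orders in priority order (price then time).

Answer: BIDS (highest first):
  #7: 7@95
ASKS (lowest first):
  #6: 9@97

Derivation:
After op 1 [order #1] market_sell(qty=8): fills=none; bids=[-] asks=[-]
After op 2 [order #2] limit_buy(price=104, qty=9): fills=none; bids=[#2:9@104] asks=[-]
After op 3 [order #3] limit_sell(price=98, qty=2): fills=#2x#3:2@104; bids=[#2:7@104] asks=[-]
After op 4 [order #4] market_sell(qty=3): fills=#2x#4:3@104; bids=[#2:4@104] asks=[-]
After op 5 cancel(order #2): fills=none; bids=[-] asks=[-]
After op 6 [order #5] market_sell(qty=6): fills=none; bids=[-] asks=[-]
After op 7 [order #6] limit_sell(price=97, qty=10): fills=none; bids=[-] asks=[#6:10@97]
After op 8 [order #7] limit_buy(price=95, qty=7): fills=none; bids=[#7:7@95] asks=[#6:10@97]
After op 9 [order #8] limit_buy(price=105, qty=1): fills=#8x#6:1@97; bids=[#7:7@95] asks=[#6:9@97]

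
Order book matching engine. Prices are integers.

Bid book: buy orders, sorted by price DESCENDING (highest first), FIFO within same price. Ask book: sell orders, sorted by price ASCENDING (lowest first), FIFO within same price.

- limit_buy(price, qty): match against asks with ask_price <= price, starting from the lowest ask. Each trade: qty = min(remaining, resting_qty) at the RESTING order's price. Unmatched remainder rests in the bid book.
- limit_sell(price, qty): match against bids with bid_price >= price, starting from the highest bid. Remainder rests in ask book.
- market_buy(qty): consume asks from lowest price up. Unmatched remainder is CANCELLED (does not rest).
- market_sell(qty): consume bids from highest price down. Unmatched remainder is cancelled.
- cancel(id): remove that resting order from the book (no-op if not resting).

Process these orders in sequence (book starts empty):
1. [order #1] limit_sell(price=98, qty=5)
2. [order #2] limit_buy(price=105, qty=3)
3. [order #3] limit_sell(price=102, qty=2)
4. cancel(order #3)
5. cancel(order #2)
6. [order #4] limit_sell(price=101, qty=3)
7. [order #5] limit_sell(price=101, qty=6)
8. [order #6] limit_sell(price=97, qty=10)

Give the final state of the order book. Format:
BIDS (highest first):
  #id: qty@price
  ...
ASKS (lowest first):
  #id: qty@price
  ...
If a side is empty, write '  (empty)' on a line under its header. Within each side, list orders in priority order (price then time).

After op 1 [order #1] limit_sell(price=98, qty=5): fills=none; bids=[-] asks=[#1:5@98]
After op 2 [order #2] limit_buy(price=105, qty=3): fills=#2x#1:3@98; bids=[-] asks=[#1:2@98]
After op 3 [order #3] limit_sell(price=102, qty=2): fills=none; bids=[-] asks=[#1:2@98 #3:2@102]
After op 4 cancel(order #3): fills=none; bids=[-] asks=[#1:2@98]
After op 5 cancel(order #2): fills=none; bids=[-] asks=[#1:2@98]
After op 6 [order #4] limit_sell(price=101, qty=3): fills=none; bids=[-] asks=[#1:2@98 #4:3@101]
After op 7 [order #5] limit_sell(price=101, qty=6): fills=none; bids=[-] asks=[#1:2@98 #4:3@101 #5:6@101]
After op 8 [order #6] limit_sell(price=97, qty=10): fills=none; bids=[-] asks=[#6:10@97 #1:2@98 #4:3@101 #5:6@101]

Answer: BIDS (highest first):
  (empty)
ASKS (lowest first):
  #6: 10@97
  #1: 2@98
  #4: 3@101
  #5: 6@101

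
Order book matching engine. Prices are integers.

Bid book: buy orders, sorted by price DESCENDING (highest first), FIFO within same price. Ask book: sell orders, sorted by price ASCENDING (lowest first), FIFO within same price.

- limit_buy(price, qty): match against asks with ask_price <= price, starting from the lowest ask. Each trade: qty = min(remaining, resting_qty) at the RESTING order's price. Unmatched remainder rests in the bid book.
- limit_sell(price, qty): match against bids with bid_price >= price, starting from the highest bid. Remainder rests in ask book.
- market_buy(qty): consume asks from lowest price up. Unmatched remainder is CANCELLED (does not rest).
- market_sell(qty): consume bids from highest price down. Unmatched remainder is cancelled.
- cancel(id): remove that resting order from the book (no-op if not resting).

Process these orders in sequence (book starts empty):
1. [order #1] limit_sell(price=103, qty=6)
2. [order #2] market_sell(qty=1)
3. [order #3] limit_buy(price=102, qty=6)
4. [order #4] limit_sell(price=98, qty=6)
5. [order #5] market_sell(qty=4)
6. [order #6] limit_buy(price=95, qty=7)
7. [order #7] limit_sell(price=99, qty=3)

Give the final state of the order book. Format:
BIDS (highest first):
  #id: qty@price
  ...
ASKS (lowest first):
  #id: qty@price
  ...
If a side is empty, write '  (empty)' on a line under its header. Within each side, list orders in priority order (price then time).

After op 1 [order #1] limit_sell(price=103, qty=6): fills=none; bids=[-] asks=[#1:6@103]
After op 2 [order #2] market_sell(qty=1): fills=none; bids=[-] asks=[#1:6@103]
After op 3 [order #3] limit_buy(price=102, qty=6): fills=none; bids=[#3:6@102] asks=[#1:6@103]
After op 4 [order #4] limit_sell(price=98, qty=6): fills=#3x#4:6@102; bids=[-] asks=[#1:6@103]
After op 5 [order #5] market_sell(qty=4): fills=none; bids=[-] asks=[#1:6@103]
After op 6 [order #6] limit_buy(price=95, qty=7): fills=none; bids=[#6:7@95] asks=[#1:6@103]
After op 7 [order #7] limit_sell(price=99, qty=3): fills=none; bids=[#6:7@95] asks=[#7:3@99 #1:6@103]

Answer: BIDS (highest first):
  #6: 7@95
ASKS (lowest first):
  #7: 3@99
  #1: 6@103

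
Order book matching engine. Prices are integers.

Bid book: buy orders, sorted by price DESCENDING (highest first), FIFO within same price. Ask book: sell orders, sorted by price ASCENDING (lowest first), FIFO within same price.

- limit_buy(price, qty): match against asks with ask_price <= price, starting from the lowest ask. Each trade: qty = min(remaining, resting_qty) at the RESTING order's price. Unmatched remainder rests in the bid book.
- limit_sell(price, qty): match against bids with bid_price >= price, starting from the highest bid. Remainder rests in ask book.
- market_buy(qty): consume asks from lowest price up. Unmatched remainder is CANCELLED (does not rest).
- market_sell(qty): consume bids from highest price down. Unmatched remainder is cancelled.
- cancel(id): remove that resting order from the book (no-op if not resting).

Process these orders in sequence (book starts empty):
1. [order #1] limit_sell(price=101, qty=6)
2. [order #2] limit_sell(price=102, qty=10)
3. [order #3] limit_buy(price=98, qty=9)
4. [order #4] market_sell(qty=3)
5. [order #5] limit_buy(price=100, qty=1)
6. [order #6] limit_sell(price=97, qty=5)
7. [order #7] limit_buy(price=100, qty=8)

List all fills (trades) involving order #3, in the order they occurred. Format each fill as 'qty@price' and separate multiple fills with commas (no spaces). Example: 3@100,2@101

Answer: 3@98,4@98

Derivation:
After op 1 [order #1] limit_sell(price=101, qty=6): fills=none; bids=[-] asks=[#1:6@101]
After op 2 [order #2] limit_sell(price=102, qty=10): fills=none; bids=[-] asks=[#1:6@101 #2:10@102]
After op 3 [order #3] limit_buy(price=98, qty=9): fills=none; bids=[#3:9@98] asks=[#1:6@101 #2:10@102]
After op 4 [order #4] market_sell(qty=3): fills=#3x#4:3@98; bids=[#3:6@98] asks=[#1:6@101 #2:10@102]
After op 5 [order #5] limit_buy(price=100, qty=1): fills=none; bids=[#5:1@100 #3:6@98] asks=[#1:6@101 #2:10@102]
After op 6 [order #6] limit_sell(price=97, qty=5): fills=#5x#6:1@100 #3x#6:4@98; bids=[#3:2@98] asks=[#1:6@101 #2:10@102]
After op 7 [order #7] limit_buy(price=100, qty=8): fills=none; bids=[#7:8@100 #3:2@98] asks=[#1:6@101 #2:10@102]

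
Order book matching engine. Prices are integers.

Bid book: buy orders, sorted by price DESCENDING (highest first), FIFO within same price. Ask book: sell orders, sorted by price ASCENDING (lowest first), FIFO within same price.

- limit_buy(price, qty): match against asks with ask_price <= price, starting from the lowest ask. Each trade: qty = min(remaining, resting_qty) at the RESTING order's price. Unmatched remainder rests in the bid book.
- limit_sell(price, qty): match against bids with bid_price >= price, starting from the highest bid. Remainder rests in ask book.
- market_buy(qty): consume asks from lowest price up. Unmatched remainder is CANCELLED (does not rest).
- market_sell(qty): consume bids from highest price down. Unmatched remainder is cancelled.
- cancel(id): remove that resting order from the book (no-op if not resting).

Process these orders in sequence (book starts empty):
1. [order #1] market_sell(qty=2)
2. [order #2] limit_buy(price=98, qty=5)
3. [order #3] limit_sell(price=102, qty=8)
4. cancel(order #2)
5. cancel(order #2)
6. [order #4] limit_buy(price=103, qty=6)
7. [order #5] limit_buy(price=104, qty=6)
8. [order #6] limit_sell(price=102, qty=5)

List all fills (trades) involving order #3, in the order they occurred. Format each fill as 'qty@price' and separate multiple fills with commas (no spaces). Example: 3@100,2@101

After op 1 [order #1] market_sell(qty=2): fills=none; bids=[-] asks=[-]
After op 2 [order #2] limit_buy(price=98, qty=5): fills=none; bids=[#2:5@98] asks=[-]
After op 3 [order #3] limit_sell(price=102, qty=8): fills=none; bids=[#2:5@98] asks=[#3:8@102]
After op 4 cancel(order #2): fills=none; bids=[-] asks=[#3:8@102]
After op 5 cancel(order #2): fills=none; bids=[-] asks=[#3:8@102]
After op 6 [order #4] limit_buy(price=103, qty=6): fills=#4x#3:6@102; bids=[-] asks=[#3:2@102]
After op 7 [order #5] limit_buy(price=104, qty=6): fills=#5x#3:2@102; bids=[#5:4@104] asks=[-]
After op 8 [order #6] limit_sell(price=102, qty=5): fills=#5x#6:4@104; bids=[-] asks=[#6:1@102]

Answer: 6@102,2@102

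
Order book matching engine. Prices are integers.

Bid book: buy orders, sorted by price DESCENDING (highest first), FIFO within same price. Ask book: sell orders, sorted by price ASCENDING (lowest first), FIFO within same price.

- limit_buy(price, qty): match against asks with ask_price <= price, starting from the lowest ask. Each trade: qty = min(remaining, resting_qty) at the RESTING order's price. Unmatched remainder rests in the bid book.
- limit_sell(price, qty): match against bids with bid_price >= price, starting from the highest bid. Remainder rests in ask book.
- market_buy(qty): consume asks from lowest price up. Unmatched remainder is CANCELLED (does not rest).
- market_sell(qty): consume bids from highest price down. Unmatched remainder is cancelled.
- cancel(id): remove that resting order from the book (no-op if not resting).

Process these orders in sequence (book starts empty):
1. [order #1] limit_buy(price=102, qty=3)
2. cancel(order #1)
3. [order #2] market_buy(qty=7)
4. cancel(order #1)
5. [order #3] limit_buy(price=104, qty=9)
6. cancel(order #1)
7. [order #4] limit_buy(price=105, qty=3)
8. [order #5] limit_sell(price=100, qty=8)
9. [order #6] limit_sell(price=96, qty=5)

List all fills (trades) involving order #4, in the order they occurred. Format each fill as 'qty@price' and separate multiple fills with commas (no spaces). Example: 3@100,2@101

After op 1 [order #1] limit_buy(price=102, qty=3): fills=none; bids=[#1:3@102] asks=[-]
After op 2 cancel(order #1): fills=none; bids=[-] asks=[-]
After op 3 [order #2] market_buy(qty=7): fills=none; bids=[-] asks=[-]
After op 4 cancel(order #1): fills=none; bids=[-] asks=[-]
After op 5 [order #3] limit_buy(price=104, qty=9): fills=none; bids=[#3:9@104] asks=[-]
After op 6 cancel(order #1): fills=none; bids=[#3:9@104] asks=[-]
After op 7 [order #4] limit_buy(price=105, qty=3): fills=none; bids=[#4:3@105 #3:9@104] asks=[-]
After op 8 [order #5] limit_sell(price=100, qty=8): fills=#4x#5:3@105 #3x#5:5@104; bids=[#3:4@104] asks=[-]
After op 9 [order #6] limit_sell(price=96, qty=5): fills=#3x#6:4@104; bids=[-] asks=[#6:1@96]

Answer: 3@105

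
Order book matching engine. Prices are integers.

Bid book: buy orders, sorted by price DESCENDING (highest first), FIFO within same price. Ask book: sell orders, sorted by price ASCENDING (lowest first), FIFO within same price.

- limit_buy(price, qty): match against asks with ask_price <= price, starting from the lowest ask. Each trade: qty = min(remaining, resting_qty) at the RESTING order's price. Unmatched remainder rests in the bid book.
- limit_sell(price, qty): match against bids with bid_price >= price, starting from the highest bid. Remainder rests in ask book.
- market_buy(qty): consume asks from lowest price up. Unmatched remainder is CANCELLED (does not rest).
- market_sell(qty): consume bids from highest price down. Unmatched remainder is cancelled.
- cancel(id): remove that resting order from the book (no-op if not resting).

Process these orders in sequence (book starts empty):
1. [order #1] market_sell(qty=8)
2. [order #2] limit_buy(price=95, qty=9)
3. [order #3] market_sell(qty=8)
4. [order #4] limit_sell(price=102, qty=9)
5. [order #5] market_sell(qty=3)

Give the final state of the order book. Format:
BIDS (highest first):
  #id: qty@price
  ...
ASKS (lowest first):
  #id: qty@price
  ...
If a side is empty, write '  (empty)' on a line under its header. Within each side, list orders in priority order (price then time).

Answer: BIDS (highest first):
  (empty)
ASKS (lowest first):
  #4: 9@102

Derivation:
After op 1 [order #1] market_sell(qty=8): fills=none; bids=[-] asks=[-]
After op 2 [order #2] limit_buy(price=95, qty=9): fills=none; bids=[#2:9@95] asks=[-]
After op 3 [order #3] market_sell(qty=8): fills=#2x#3:8@95; bids=[#2:1@95] asks=[-]
After op 4 [order #4] limit_sell(price=102, qty=9): fills=none; bids=[#2:1@95] asks=[#4:9@102]
After op 5 [order #5] market_sell(qty=3): fills=#2x#5:1@95; bids=[-] asks=[#4:9@102]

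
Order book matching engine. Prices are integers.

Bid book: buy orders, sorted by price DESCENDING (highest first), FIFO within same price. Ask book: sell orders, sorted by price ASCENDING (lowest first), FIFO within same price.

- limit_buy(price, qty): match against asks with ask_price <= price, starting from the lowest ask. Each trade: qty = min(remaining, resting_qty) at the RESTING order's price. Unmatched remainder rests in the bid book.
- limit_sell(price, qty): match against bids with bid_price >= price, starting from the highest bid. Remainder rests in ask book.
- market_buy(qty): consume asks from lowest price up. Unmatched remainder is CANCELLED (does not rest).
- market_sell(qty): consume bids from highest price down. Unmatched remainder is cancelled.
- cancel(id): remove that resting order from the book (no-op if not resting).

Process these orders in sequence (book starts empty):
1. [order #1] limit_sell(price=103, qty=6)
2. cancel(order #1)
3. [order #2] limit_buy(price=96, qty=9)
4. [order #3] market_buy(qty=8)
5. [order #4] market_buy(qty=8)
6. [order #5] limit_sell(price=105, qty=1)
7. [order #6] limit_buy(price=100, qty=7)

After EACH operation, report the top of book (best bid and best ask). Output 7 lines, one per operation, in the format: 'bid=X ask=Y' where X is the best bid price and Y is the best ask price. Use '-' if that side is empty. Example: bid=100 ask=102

Answer: bid=- ask=103
bid=- ask=-
bid=96 ask=-
bid=96 ask=-
bid=96 ask=-
bid=96 ask=105
bid=100 ask=105

Derivation:
After op 1 [order #1] limit_sell(price=103, qty=6): fills=none; bids=[-] asks=[#1:6@103]
After op 2 cancel(order #1): fills=none; bids=[-] asks=[-]
After op 3 [order #2] limit_buy(price=96, qty=9): fills=none; bids=[#2:9@96] asks=[-]
After op 4 [order #3] market_buy(qty=8): fills=none; bids=[#2:9@96] asks=[-]
After op 5 [order #4] market_buy(qty=8): fills=none; bids=[#2:9@96] asks=[-]
After op 6 [order #5] limit_sell(price=105, qty=1): fills=none; bids=[#2:9@96] asks=[#5:1@105]
After op 7 [order #6] limit_buy(price=100, qty=7): fills=none; bids=[#6:7@100 #2:9@96] asks=[#5:1@105]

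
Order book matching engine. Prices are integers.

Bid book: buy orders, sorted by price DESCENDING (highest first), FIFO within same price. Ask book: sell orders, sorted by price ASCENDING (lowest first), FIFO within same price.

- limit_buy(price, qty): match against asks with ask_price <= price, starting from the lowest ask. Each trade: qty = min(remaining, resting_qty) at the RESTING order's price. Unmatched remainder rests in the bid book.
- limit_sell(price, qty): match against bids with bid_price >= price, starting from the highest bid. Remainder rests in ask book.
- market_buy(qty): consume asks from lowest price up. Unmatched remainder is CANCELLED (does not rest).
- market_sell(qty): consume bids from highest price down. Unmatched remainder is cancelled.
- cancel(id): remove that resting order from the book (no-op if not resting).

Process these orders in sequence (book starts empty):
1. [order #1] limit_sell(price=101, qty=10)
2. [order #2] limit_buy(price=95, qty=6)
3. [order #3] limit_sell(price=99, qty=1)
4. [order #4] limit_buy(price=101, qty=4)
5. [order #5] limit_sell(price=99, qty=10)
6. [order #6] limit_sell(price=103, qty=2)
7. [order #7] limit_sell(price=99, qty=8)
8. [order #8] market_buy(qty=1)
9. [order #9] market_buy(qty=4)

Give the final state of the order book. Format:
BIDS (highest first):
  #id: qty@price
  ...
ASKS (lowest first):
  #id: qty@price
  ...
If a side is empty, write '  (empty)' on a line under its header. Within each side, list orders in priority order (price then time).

Answer: BIDS (highest first):
  #2: 6@95
ASKS (lowest first):
  #5: 5@99
  #7: 8@99
  #1: 7@101
  #6: 2@103

Derivation:
After op 1 [order #1] limit_sell(price=101, qty=10): fills=none; bids=[-] asks=[#1:10@101]
After op 2 [order #2] limit_buy(price=95, qty=6): fills=none; bids=[#2:6@95] asks=[#1:10@101]
After op 3 [order #3] limit_sell(price=99, qty=1): fills=none; bids=[#2:6@95] asks=[#3:1@99 #1:10@101]
After op 4 [order #4] limit_buy(price=101, qty=4): fills=#4x#3:1@99 #4x#1:3@101; bids=[#2:6@95] asks=[#1:7@101]
After op 5 [order #5] limit_sell(price=99, qty=10): fills=none; bids=[#2:6@95] asks=[#5:10@99 #1:7@101]
After op 6 [order #6] limit_sell(price=103, qty=2): fills=none; bids=[#2:6@95] asks=[#5:10@99 #1:7@101 #6:2@103]
After op 7 [order #7] limit_sell(price=99, qty=8): fills=none; bids=[#2:6@95] asks=[#5:10@99 #7:8@99 #1:7@101 #6:2@103]
After op 8 [order #8] market_buy(qty=1): fills=#8x#5:1@99; bids=[#2:6@95] asks=[#5:9@99 #7:8@99 #1:7@101 #6:2@103]
After op 9 [order #9] market_buy(qty=4): fills=#9x#5:4@99; bids=[#2:6@95] asks=[#5:5@99 #7:8@99 #1:7@101 #6:2@103]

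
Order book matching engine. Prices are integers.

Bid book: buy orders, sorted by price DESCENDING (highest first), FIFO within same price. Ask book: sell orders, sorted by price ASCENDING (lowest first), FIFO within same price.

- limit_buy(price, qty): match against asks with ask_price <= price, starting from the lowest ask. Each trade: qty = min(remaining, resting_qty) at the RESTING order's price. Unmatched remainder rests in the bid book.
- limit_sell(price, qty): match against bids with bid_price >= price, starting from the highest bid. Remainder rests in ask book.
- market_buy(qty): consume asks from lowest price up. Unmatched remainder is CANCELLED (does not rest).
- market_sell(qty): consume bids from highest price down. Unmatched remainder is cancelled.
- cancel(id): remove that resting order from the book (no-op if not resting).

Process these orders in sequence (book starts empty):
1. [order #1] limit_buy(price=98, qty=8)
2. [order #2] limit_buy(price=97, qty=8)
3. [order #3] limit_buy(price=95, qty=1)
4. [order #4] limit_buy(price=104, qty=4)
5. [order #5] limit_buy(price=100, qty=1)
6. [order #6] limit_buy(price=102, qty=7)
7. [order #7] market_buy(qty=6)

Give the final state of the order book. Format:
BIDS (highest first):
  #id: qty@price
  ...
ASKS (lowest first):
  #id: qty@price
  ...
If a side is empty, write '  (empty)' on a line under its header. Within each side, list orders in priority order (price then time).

After op 1 [order #1] limit_buy(price=98, qty=8): fills=none; bids=[#1:8@98] asks=[-]
After op 2 [order #2] limit_buy(price=97, qty=8): fills=none; bids=[#1:8@98 #2:8@97] asks=[-]
After op 3 [order #3] limit_buy(price=95, qty=1): fills=none; bids=[#1:8@98 #2:8@97 #3:1@95] asks=[-]
After op 4 [order #4] limit_buy(price=104, qty=4): fills=none; bids=[#4:4@104 #1:8@98 #2:8@97 #3:1@95] asks=[-]
After op 5 [order #5] limit_buy(price=100, qty=1): fills=none; bids=[#4:4@104 #5:1@100 #1:8@98 #2:8@97 #3:1@95] asks=[-]
After op 6 [order #6] limit_buy(price=102, qty=7): fills=none; bids=[#4:4@104 #6:7@102 #5:1@100 #1:8@98 #2:8@97 #3:1@95] asks=[-]
After op 7 [order #7] market_buy(qty=6): fills=none; bids=[#4:4@104 #6:7@102 #5:1@100 #1:8@98 #2:8@97 #3:1@95] asks=[-]

Answer: BIDS (highest first):
  #4: 4@104
  #6: 7@102
  #5: 1@100
  #1: 8@98
  #2: 8@97
  #3: 1@95
ASKS (lowest first):
  (empty)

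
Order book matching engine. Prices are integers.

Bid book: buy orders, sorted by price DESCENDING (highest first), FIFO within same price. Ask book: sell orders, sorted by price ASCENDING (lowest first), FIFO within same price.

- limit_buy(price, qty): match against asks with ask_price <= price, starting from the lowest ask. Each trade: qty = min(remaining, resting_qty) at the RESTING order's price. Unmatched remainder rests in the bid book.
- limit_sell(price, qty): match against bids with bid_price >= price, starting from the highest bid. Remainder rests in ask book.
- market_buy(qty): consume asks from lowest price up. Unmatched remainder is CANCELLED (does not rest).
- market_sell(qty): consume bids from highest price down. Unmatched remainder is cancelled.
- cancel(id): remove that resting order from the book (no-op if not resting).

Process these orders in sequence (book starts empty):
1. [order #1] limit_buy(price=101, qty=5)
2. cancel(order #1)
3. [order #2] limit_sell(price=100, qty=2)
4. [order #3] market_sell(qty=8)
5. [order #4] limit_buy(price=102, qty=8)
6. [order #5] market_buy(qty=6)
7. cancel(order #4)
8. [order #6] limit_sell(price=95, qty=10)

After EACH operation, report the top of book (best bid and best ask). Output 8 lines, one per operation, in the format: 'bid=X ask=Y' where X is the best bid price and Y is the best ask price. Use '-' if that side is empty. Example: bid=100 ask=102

After op 1 [order #1] limit_buy(price=101, qty=5): fills=none; bids=[#1:5@101] asks=[-]
After op 2 cancel(order #1): fills=none; bids=[-] asks=[-]
After op 3 [order #2] limit_sell(price=100, qty=2): fills=none; bids=[-] asks=[#2:2@100]
After op 4 [order #3] market_sell(qty=8): fills=none; bids=[-] asks=[#2:2@100]
After op 5 [order #4] limit_buy(price=102, qty=8): fills=#4x#2:2@100; bids=[#4:6@102] asks=[-]
After op 6 [order #5] market_buy(qty=6): fills=none; bids=[#4:6@102] asks=[-]
After op 7 cancel(order #4): fills=none; bids=[-] asks=[-]
After op 8 [order #6] limit_sell(price=95, qty=10): fills=none; bids=[-] asks=[#6:10@95]

Answer: bid=101 ask=-
bid=- ask=-
bid=- ask=100
bid=- ask=100
bid=102 ask=-
bid=102 ask=-
bid=- ask=-
bid=- ask=95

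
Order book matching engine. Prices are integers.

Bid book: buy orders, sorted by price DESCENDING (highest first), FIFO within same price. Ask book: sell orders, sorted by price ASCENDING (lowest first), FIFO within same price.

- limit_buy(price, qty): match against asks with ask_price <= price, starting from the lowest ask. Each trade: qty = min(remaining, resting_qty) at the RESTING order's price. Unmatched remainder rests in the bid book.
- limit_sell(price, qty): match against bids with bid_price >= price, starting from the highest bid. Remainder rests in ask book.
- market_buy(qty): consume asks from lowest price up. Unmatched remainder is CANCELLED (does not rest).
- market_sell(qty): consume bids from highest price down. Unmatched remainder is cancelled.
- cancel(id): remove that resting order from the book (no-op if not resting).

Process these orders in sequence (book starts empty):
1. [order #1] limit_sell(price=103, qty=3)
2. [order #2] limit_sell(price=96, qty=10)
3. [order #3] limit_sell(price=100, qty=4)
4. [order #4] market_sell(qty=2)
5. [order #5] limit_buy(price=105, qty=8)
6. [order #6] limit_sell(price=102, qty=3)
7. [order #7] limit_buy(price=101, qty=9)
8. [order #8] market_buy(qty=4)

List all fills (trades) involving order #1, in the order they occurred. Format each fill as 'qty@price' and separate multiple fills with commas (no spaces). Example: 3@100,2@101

Answer: 1@103

Derivation:
After op 1 [order #1] limit_sell(price=103, qty=3): fills=none; bids=[-] asks=[#1:3@103]
After op 2 [order #2] limit_sell(price=96, qty=10): fills=none; bids=[-] asks=[#2:10@96 #1:3@103]
After op 3 [order #3] limit_sell(price=100, qty=4): fills=none; bids=[-] asks=[#2:10@96 #3:4@100 #1:3@103]
After op 4 [order #4] market_sell(qty=2): fills=none; bids=[-] asks=[#2:10@96 #3:4@100 #1:3@103]
After op 5 [order #5] limit_buy(price=105, qty=8): fills=#5x#2:8@96; bids=[-] asks=[#2:2@96 #3:4@100 #1:3@103]
After op 6 [order #6] limit_sell(price=102, qty=3): fills=none; bids=[-] asks=[#2:2@96 #3:4@100 #6:3@102 #1:3@103]
After op 7 [order #7] limit_buy(price=101, qty=9): fills=#7x#2:2@96 #7x#3:4@100; bids=[#7:3@101] asks=[#6:3@102 #1:3@103]
After op 8 [order #8] market_buy(qty=4): fills=#8x#6:3@102 #8x#1:1@103; bids=[#7:3@101] asks=[#1:2@103]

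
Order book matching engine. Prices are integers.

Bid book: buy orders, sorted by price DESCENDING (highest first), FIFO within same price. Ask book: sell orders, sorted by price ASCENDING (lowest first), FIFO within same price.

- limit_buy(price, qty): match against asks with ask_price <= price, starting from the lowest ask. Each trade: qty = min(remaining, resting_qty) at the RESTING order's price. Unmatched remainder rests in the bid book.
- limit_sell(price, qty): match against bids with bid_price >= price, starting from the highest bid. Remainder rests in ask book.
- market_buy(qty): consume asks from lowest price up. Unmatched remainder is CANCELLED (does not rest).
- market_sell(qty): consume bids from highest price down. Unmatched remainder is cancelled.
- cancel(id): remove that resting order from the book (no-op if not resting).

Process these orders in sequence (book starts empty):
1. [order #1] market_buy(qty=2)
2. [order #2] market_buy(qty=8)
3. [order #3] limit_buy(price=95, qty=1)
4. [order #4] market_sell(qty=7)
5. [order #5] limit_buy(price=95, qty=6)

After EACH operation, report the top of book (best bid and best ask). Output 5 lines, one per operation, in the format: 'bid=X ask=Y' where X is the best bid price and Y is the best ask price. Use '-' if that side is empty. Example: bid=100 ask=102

After op 1 [order #1] market_buy(qty=2): fills=none; bids=[-] asks=[-]
After op 2 [order #2] market_buy(qty=8): fills=none; bids=[-] asks=[-]
After op 3 [order #3] limit_buy(price=95, qty=1): fills=none; bids=[#3:1@95] asks=[-]
After op 4 [order #4] market_sell(qty=7): fills=#3x#4:1@95; bids=[-] asks=[-]
After op 5 [order #5] limit_buy(price=95, qty=6): fills=none; bids=[#5:6@95] asks=[-]

Answer: bid=- ask=-
bid=- ask=-
bid=95 ask=-
bid=- ask=-
bid=95 ask=-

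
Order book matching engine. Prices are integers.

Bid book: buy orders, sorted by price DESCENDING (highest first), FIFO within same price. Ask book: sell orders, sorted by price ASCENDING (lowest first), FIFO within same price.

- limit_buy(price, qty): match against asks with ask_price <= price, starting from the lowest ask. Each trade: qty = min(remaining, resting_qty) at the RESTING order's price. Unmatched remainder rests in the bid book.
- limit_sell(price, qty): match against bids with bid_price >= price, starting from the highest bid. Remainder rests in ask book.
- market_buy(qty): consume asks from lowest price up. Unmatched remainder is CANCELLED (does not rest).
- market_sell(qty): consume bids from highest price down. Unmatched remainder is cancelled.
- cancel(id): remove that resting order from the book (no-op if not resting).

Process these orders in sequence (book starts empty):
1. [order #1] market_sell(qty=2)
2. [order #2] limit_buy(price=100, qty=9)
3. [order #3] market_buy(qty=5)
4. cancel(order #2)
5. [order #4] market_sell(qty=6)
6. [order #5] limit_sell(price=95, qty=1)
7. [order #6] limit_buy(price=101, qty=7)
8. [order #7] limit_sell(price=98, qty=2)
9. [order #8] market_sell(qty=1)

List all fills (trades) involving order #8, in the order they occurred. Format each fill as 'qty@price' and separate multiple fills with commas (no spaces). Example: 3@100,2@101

Answer: 1@101

Derivation:
After op 1 [order #1] market_sell(qty=2): fills=none; bids=[-] asks=[-]
After op 2 [order #2] limit_buy(price=100, qty=9): fills=none; bids=[#2:9@100] asks=[-]
After op 3 [order #3] market_buy(qty=5): fills=none; bids=[#2:9@100] asks=[-]
After op 4 cancel(order #2): fills=none; bids=[-] asks=[-]
After op 5 [order #4] market_sell(qty=6): fills=none; bids=[-] asks=[-]
After op 6 [order #5] limit_sell(price=95, qty=1): fills=none; bids=[-] asks=[#5:1@95]
After op 7 [order #6] limit_buy(price=101, qty=7): fills=#6x#5:1@95; bids=[#6:6@101] asks=[-]
After op 8 [order #7] limit_sell(price=98, qty=2): fills=#6x#7:2@101; bids=[#6:4@101] asks=[-]
After op 9 [order #8] market_sell(qty=1): fills=#6x#8:1@101; bids=[#6:3@101] asks=[-]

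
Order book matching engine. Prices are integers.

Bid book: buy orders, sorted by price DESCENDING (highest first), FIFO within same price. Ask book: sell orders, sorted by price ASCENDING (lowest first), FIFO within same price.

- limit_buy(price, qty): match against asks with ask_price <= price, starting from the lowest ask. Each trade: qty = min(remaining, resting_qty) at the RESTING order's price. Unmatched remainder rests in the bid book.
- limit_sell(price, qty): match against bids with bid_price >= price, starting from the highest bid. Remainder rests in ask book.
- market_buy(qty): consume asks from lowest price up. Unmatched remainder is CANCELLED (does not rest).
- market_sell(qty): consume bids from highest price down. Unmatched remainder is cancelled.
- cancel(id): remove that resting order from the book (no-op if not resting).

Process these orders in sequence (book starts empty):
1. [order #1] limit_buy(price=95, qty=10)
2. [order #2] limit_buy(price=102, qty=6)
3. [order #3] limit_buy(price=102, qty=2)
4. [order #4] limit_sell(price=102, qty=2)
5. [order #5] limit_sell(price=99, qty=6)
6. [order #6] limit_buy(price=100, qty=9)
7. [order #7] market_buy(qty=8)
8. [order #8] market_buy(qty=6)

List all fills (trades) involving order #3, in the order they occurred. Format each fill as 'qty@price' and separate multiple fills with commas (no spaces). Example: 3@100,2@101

After op 1 [order #1] limit_buy(price=95, qty=10): fills=none; bids=[#1:10@95] asks=[-]
After op 2 [order #2] limit_buy(price=102, qty=6): fills=none; bids=[#2:6@102 #1:10@95] asks=[-]
After op 3 [order #3] limit_buy(price=102, qty=2): fills=none; bids=[#2:6@102 #3:2@102 #1:10@95] asks=[-]
After op 4 [order #4] limit_sell(price=102, qty=2): fills=#2x#4:2@102; bids=[#2:4@102 #3:2@102 #1:10@95] asks=[-]
After op 5 [order #5] limit_sell(price=99, qty=6): fills=#2x#5:4@102 #3x#5:2@102; bids=[#1:10@95] asks=[-]
After op 6 [order #6] limit_buy(price=100, qty=9): fills=none; bids=[#6:9@100 #1:10@95] asks=[-]
After op 7 [order #7] market_buy(qty=8): fills=none; bids=[#6:9@100 #1:10@95] asks=[-]
After op 8 [order #8] market_buy(qty=6): fills=none; bids=[#6:9@100 #1:10@95] asks=[-]

Answer: 2@102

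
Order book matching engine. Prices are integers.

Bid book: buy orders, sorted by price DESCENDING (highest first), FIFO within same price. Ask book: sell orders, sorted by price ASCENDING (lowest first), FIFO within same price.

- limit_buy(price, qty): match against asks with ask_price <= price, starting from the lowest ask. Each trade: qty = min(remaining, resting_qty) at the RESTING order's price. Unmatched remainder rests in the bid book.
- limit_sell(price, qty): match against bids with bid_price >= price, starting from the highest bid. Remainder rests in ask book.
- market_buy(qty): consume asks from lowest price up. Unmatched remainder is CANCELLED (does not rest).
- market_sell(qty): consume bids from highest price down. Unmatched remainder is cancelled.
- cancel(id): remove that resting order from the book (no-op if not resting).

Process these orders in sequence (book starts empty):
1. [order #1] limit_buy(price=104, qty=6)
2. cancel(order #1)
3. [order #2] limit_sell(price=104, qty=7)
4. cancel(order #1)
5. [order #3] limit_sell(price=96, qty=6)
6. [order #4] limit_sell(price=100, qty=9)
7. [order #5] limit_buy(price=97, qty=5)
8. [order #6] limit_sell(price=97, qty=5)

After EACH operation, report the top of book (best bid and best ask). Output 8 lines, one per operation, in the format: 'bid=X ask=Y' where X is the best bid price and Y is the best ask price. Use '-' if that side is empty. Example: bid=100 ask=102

Answer: bid=104 ask=-
bid=- ask=-
bid=- ask=104
bid=- ask=104
bid=- ask=96
bid=- ask=96
bid=- ask=96
bid=- ask=96

Derivation:
After op 1 [order #1] limit_buy(price=104, qty=6): fills=none; bids=[#1:6@104] asks=[-]
After op 2 cancel(order #1): fills=none; bids=[-] asks=[-]
After op 3 [order #2] limit_sell(price=104, qty=7): fills=none; bids=[-] asks=[#2:7@104]
After op 4 cancel(order #1): fills=none; bids=[-] asks=[#2:7@104]
After op 5 [order #3] limit_sell(price=96, qty=6): fills=none; bids=[-] asks=[#3:6@96 #2:7@104]
After op 6 [order #4] limit_sell(price=100, qty=9): fills=none; bids=[-] asks=[#3:6@96 #4:9@100 #2:7@104]
After op 7 [order #5] limit_buy(price=97, qty=5): fills=#5x#3:5@96; bids=[-] asks=[#3:1@96 #4:9@100 #2:7@104]
After op 8 [order #6] limit_sell(price=97, qty=5): fills=none; bids=[-] asks=[#3:1@96 #6:5@97 #4:9@100 #2:7@104]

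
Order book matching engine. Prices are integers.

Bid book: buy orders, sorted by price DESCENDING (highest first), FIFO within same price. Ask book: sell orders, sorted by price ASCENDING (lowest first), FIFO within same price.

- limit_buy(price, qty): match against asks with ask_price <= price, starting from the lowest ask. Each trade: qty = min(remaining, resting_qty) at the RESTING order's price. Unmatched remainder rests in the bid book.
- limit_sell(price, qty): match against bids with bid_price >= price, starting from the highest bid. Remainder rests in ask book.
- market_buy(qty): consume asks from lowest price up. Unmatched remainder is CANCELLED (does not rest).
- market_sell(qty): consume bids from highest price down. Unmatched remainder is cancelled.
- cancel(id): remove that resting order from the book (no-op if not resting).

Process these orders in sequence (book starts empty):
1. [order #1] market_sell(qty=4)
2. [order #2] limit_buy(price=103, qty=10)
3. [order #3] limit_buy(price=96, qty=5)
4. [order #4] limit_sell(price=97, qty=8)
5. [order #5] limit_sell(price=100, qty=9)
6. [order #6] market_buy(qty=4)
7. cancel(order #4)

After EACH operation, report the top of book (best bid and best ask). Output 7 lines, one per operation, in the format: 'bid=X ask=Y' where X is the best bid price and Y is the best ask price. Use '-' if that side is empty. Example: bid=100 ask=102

Answer: bid=- ask=-
bid=103 ask=-
bid=103 ask=-
bid=103 ask=-
bid=96 ask=100
bid=96 ask=100
bid=96 ask=100

Derivation:
After op 1 [order #1] market_sell(qty=4): fills=none; bids=[-] asks=[-]
After op 2 [order #2] limit_buy(price=103, qty=10): fills=none; bids=[#2:10@103] asks=[-]
After op 3 [order #3] limit_buy(price=96, qty=5): fills=none; bids=[#2:10@103 #3:5@96] asks=[-]
After op 4 [order #4] limit_sell(price=97, qty=8): fills=#2x#4:8@103; bids=[#2:2@103 #3:5@96] asks=[-]
After op 5 [order #5] limit_sell(price=100, qty=9): fills=#2x#5:2@103; bids=[#3:5@96] asks=[#5:7@100]
After op 6 [order #6] market_buy(qty=4): fills=#6x#5:4@100; bids=[#3:5@96] asks=[#5:3@100]
After op 7 cancel(order #4): fills=none; bids=[#3:5@96] asks=[#5:3@100]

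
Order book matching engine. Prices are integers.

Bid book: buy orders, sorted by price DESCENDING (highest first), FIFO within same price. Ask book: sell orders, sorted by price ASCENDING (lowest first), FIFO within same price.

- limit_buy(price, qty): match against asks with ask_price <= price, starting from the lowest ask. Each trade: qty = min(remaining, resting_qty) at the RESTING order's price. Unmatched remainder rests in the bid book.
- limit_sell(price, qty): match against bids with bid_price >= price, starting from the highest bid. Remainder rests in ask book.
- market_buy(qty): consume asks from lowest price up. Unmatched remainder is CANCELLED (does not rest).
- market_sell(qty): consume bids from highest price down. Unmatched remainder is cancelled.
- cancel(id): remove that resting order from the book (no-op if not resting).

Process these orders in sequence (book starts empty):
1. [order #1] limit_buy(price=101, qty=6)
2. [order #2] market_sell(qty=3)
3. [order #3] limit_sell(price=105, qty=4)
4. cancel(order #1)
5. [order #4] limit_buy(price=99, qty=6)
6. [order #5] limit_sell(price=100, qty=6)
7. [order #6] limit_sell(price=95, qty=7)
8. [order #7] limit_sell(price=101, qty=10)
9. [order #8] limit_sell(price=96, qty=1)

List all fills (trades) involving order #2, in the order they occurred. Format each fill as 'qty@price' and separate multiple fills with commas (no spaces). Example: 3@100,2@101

After op 1 [order #1] limit_buy(price=101, qty=6): fills=none; bids=[#1:6@101] asks=[-]
After op 2 [order #2] market_sell(qty=3): fills=#1x#2:3@101; bids=[#1:3@101] asks=[-]
After op 3 [order #3] limit_sell(price=105, qty=4): fills=none; bids=[#1:3@101] asks=[#3:4@105]
After op 4 cancel(order #1): fills=none; bids=[-] asks=[#3:4@105]
After op 5 [order #4] limit_buy(price=99, qty=6): fills=none; bids=[#4:6@99] asks=[#3:4@105]
After op 6 [order #5] limit_sell(price=100, qty=6): fills=none; bids=[#4:6@99] asks=[#5:6@100 #3:4@105]
After op 7 [order #6] limit_sell(price=95, qty=7): fills=#4x#6:6@99; bids=[-] asks=[#6:1@95 #5:6@100 #3:4@105]
After op 8 [order #7] limit_sell(price=101, qty=10): fills=none; bids=[-] asks=[#6:1@95 #5:6@100 #7:10@101 #3:4@105]
After op 9 [order #8] limit_sell(price=96, qty=1): fills=none; bids=[-] asks=[#6:1@95 #8:1@96 #5:6@100 #7:10@101 #3:4@105]

Answer: 3@101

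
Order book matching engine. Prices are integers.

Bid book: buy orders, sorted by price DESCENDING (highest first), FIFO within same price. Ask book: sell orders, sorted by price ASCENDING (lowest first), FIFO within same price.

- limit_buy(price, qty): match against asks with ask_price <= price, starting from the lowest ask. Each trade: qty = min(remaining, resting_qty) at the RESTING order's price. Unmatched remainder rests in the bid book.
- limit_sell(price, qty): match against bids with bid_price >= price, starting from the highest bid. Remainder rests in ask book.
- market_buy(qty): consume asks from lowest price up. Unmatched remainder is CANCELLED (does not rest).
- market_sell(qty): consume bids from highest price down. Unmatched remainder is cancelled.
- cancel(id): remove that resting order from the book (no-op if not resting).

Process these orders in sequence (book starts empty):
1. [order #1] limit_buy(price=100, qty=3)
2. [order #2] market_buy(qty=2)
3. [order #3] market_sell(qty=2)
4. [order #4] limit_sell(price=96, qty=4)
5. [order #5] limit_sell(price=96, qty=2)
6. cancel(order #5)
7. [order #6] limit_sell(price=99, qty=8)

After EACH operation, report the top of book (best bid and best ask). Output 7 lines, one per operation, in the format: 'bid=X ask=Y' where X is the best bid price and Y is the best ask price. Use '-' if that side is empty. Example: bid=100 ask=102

After op 1 [order #1] limit_buy(price=100, qty=3): fills=none; bids=[#1:3@100] asks=[-]
After op 2 [order #2] market_buy(qty=2): fills=none; bids=[#1:3@100] asks=[-]
After op 3 [order #3] market_sell(qty=2): fills=#1x#3:2@100; bids=[#1:1@100] asks=[-]
After op 4 [order #4] limit_sell(price=96, qty=4): fills=#1x#4:1@100; bids=[-] asks=[#4:3@96]
After op 5 [order #5] limit_sell(price=96, qty=2): fills=none; bids=[-] asks=[#4:3@96 #5:2@96]
After op 6 cancel(order #5): fills=none; bids=[-] asks=[#4:3@96]
After op 7 [order #6] limit_sell(price=99, qty=8): fills=none; bids=[-] asks=[#4:3@96 #6:8@99]

Answer: bid=100 ask=-
bid=100 ask=-
bid=100 ask=-
bid=- ask=96
bid=- ask=96
bid=- ask=96
bid=- ask=96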